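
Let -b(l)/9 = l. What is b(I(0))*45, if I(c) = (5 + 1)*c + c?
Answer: 0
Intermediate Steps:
I(c) = 7*c (I(c) = 6*c + c = 7*c)
b(l) = -9*l
b(I(0))*45 = -63*0*45 = -9*0*45 = 0*45 = 0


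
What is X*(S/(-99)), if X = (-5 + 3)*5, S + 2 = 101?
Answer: 10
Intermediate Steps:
S = 99 (S = -2 + 101 = 99)
X = -10 (X = -2*5 = -10)
X*(S/(-99)) = -990/(-99) = -990*(-1)/99 = -10*(-1) = 10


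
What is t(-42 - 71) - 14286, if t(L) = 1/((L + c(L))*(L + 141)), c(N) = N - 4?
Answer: -92001841/6440 ≈ -14286.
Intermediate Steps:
c(N) = -4 + N
t(L) = 1/((-4 + 2*L)*(141 + L)) (t(L) = 1/((L + (-4 + L))*(L + 141)) = 1/((-4 + 2*L)*(141 + L)))
t(-42 - 71) - 14286 = 1/(2*(-282 + (-42 - 71)**2 + 139*(-42 - 71))) - 14286 = 1/(2*(-282 + (-113)**2 + 139*(-113))) - 14286 = 1/(2*(-282 + 12769 - 15707)) - 14286 = (1/2)/(-3220) - 14286 = (1/2)*(-1/3220) - 14286 = -1/6440 - 14286 = -92001841/6440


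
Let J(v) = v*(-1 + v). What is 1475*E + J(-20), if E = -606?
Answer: -893430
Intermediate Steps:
1475*E + J(-20) = 1475*(-606) - 20*(-1 - 20) = -893850 - 20*(-21) = -893850 + 420 = -893430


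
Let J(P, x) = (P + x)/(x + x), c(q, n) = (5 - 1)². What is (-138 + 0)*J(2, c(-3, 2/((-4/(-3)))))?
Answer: -621/8 ≈ -77.625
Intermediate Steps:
c(q, n) = 16 (c(q, n) = 4² = 16)
J(P, x) = (P + x)/(2*x) (J(P, x) = (P + x)/((2*x)) = (P + x)*(1/(2*x)) = (P + x)/(2*x))
(-138 + 0)*J(2, c(-3, 2/((-4/(-3))))) = (-138 + 0)*((½)*(2 + 16)/16) = -69*18/16 = -138*9/16 = -621/8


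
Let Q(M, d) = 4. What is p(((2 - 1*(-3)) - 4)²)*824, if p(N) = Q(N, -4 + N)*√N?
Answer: 3296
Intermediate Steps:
p(N) = 4*√N
p(((2 - 1*(-3)) - 4)²)*824 = (4*√(((2 - 1*(-3)) - 4)²))*824 = (4*√(((2 + 3) - 4)²))*824 = (4*√((5 - 4)²))*824 = (4*√(1²))*824 = (4*√1)*824 = (4*1)*824 = 4*824 = 3296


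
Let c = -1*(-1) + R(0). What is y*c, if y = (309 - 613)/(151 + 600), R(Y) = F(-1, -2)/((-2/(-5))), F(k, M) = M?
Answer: 1216/751 ≈ 1.6192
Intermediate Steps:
R(Y) = -5 (R(Y) = -2/((-2/(-5))) = -2/((-2*(-1/5))) = -2/2/5 = -2*5/2 = -5)
y = -304/751 ≈ -0.40479
c = -4 (c = -1*(-1) - 5 = 1 - 5 = -4)
y*c = -304/751*(-4) = 1216/751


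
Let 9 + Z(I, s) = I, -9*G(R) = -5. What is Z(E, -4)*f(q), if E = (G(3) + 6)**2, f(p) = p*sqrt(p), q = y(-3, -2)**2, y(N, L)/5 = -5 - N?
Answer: 2752000/81 ≈ 33975.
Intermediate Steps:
y(N, L) = -25 - 5*N (y(N, L) = 5*(-5 - N) = -25 - 5*N)
q = 100 (q = (-25 - 5*(-3))**2 = (-25 + 15)**2 = (-10)**2 = 100)
G(R) = 5/9 (G(R) = -1/9*(-5) = 5/9)
f(p) = p**(3/2)
E = 3481/81 (E = (5/9 + 6)**2 = (59/9)**2 = 3481/81 ≈ 42.975)
Z(I, s) = -9 + I
Z(E, -4)*f(q) = (-9 + 3481/81)*100**(3/2) = (2752/81)*1000 = 2752000/81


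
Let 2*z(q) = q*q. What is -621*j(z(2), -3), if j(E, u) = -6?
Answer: 3726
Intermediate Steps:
z(q) = q**2/2 (z(q) = (q*q)/2 = q**2/2)
-621*j(z(2), -3) = -621*(-6) = 3726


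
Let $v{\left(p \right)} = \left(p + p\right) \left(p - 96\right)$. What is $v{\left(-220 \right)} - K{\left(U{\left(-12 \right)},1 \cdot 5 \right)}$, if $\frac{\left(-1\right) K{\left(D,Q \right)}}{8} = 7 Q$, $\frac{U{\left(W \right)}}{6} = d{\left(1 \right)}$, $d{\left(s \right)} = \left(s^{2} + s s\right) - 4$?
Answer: $139320$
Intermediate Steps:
$d{\left(s \right)} = -4 + 2 s^{2}$ ($d{\left(s \right)} = \left(s^{2} + s^{2}\right) - 4 = 2 s^{2} - 4 = -4 + 2 s^{2}$)
$U{\left(W \right)} = -12$ ($U{\left(W \right)} = 6 \left(-4 + 2 \cdot 1^{2}\right) = 6 \left(-4 + 2 \cdot 1\right) = 6 \left(-4 + 2\right) = 6 \left(-2\right) = -12$)
$v{\left(p \right)} = 2 p \left(-96 + p\right)$
$K{\left(D,Q \right)} = - 56 Q$ ($K{\left(D,Q \right)} = - 8 \cdot 7 Q = - 56 Q$)
$v{\left(-220 \right)} - K{\left(U{\left(-12 \right)},1 \cdot 5 \right)} = 2 \left(-220\right) \left(-96 - 220\right) - - 56 \cdot 1 \cdot 5 = 2 \left(-220\right) \left(-316\right) - \left(-56\right) 5 = 139040 - -280 = 139040 + 280 = 139320$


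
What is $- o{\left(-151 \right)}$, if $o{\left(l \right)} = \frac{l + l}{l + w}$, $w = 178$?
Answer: $\frac{302}{27} \approx 11.185$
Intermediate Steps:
$o{\left(l \right)} = \frac{2 l}{178 + l}$ ($o{\left(l \right)} = \frac{l + l}{l + 178} = \frac{2 l}{178 + l}$)
$- o{\left(-151 \right)} = - \frac{2 \left(-151\right)}{178 - 151} = - \frac{2 \left(-151\right)}{27} = \left(-1\right) \left(- \frac{302}{27}\right) = \frac{302}{27}$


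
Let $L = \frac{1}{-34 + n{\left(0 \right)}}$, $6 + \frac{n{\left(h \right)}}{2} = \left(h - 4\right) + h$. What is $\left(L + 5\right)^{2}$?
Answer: $\frac{72361}{2916} \approx 24.815$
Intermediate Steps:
$n{\left(h \right)} = -20 + 4 h$ ($n{\left(h \right)} = -12 + 2 \left(\left(h - 4\right) + h\right) = -12 + 2 \left(\left(-4 + h\right) + h\right) = -12 + 2 \left(-4 + 2 h\right) = -12 + \left(-8 + 4 h\right) = -20 + 4 h$)
$L = - \frac{1}{54}$ ($L = \frac{1}{-34 + \left(-20 + 4 \cdot 0\right)} = \frac{1}{-34 + \left(-20 + 0\right)} = \frac{1}{-34 - 20} = \frac{1}{-54} = - \frac{1}{54} \approx -0.018519$)
$\left(L + 5\right)^{2} = \left(- \frac{1}{54} + 5\right)^{2} = \left(\frac{269}{54}\right)^{2} = \frac{72361}{2916}$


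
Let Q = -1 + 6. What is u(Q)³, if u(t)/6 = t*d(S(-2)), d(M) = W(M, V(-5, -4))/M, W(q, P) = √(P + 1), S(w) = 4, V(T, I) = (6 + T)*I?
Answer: -10125*I*√3/8 ≈ -2192.1*I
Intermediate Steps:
V(T, I) = I*(6 + T)
W(q, P) = √(1 + P)
d(M) = I*√3/M (d(M) = √(1 - 4*(6 - 5))/M = √(1 - 4*1)/M = √(1 - 4)/M = √(-3)/M = (I*√3)/M = I*√3/M)
Q = 5
u(t) = 3*I*t*√3/2 (u(t) = 6*(t*(I*√3/4)) = 6*(I*t*√3/4) = 3*I*t*√3/2)
u(Q)³ = ((3/2)*I*5*√3)³ = (15*I*√3/2)³ = -10125*I*√3/8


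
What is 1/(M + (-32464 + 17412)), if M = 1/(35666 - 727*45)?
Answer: -2951/44418451 ≈ -6.6436e-5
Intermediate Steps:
M = 1/2951 (M = 1/(35666 - 32715) = 1/2951 ≈ 0.00033887)
1/(M + (-32464 + 17412)) = 1/(1/2951 + (-32464 + 17412)) = 1/(1/2951 - 15052) = 1/(-44418451/2951) = -2951/44418451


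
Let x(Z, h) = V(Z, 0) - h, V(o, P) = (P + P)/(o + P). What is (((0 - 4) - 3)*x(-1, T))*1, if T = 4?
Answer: 28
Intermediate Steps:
V(o, P) = 2*P/(P + o) (V(o, P) = (2*P)/(P + o) = 2*P/(P + o))
x(Z, h) = -h (x(Z, h) = 2*0/(0 + Z) - h = 2*0/Z - h = 0 - h = -h)
(((0 - 4) - 3)*x(-1, T))*1 = (((0 - 4) - 3)*(-1*4))*1 = ((-4 - 3)*(-4))*1 = -7*(-4)*1 = 28*1 = 28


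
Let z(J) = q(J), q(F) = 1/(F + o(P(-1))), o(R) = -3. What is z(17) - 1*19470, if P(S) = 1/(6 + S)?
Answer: -272579/14 ≈ -19470.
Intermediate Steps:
q(F) = 1/(-3 + F) (q(F) = 1/(F - 3) = 1/(-3 + F))
z(J) = 1/(-3 + J)
z(17) - 1*19470 = 1/(-3 + 17) - 1*19470 = 1/14 - 19470 = -272579/14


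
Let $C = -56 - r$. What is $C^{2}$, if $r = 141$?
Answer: $38809$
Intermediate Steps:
$C = -197$ ($C = -56 - 141 = -197$)
$C^{2} = \left(-197\right)^{2} = 38809$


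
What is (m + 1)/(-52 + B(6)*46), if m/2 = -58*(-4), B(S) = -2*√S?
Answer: 1209/2404 - 2139*√6/2404 ≈ -1.6766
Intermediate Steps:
m = 464 (m = 2*(-58*(-4)) = 2*232 = 464)
(m + 1)/(-52 + B(6)*46) = (464 + 1)/(-52 - 2*√6*46) = 465/(-52 - 92*√6)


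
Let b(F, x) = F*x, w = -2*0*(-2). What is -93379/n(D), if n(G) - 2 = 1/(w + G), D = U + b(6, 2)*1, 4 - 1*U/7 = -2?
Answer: -5042466/109 ≈ -46261.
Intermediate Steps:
w = 0 (w = 0*(-2) = 0)
U = 42 (U = 28 - 7*(-2) = 28 + 14 = 42)
D = 54 (D = 42 + (6*2)*1 = 42 + 12*1 = 42 + 12 = 54)
n(G) = 2 + 1/G (n(G) = 2 + 1/(0 + G) = 2 + 1/G)
-93379/n(D) = -93379/(2 + 1/54) = -93379/109/54 = -93379*54/109 = -5042466/109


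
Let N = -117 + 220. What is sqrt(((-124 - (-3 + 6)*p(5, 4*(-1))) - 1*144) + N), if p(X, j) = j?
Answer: 3*I*sqrt(17) ≈ 12.369*I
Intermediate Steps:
N = 103
sqrt(((-124 - (-3 + 6)*p(5, 4*(-1))) - 1*144) + N) = sqrt(((-124 - (-3 + 6)*4*(-1)) - 1*144) + 103) = sqrt(((-124 - 3*(-4)) - 144) + 103) = sqrt(((-124 - 1*(-12)) - 144) + 103) = sqrt(((-124 + 12) - 144) + 103) = sqrt((-112 - 144) + 103) = sqrt(-256 + 103) = sqrt(-153) = 3*I*sqrt(17)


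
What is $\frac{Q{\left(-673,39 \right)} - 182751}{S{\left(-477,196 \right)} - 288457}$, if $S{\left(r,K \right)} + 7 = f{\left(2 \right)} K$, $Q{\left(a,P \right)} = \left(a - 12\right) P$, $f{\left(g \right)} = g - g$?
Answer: $\frac{104733}{144232} \approx 0.72614$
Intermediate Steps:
$f{\left(g \right)} = 0$
$Q{\left(a,P \right)} = P \left(-12 + a\right)$ ($Q{\left(a,P \right)} = \left(-12 + a\right) P = P \left(-12 + a\right)$)
$S{\left(r,K \right)} = -7$ ($S{\left(r,K \right)} = -7 + 0 K = -7 + 0 = -7$)
$\frac{Q{\left(-673,39 \right)} - 182751}{S{\left(-477,196 \right)} - 288457} = \frac{39 \left(-12 - 673\right) - 182751}{-7 - 288457} = \frac{39 \left(-685\right) - 182751}{-288464} = \left(-26715 - 182751\right) \left(- \frac{1}{288464}\right) = \left(-209466\right) \left(- \frac{1}{288464}\right) = \frac{104733}{144232}$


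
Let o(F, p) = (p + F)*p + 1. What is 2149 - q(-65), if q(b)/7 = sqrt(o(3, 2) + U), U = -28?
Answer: 2149 - 7*I*sqrt(17) ≈ 2149.0 - 28.862*I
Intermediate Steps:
o(F, p) = 1 + p*(F + p) (o(F, p) = (F + p)*p + 1 = p*(F + p) + 1 = 1 + p*(F + p))
q(b) = 7*I*sqrt(17) (q(b) = 7*sqrt((1 + 2**2 + 3*2) - 28) = 7*sqrt((1 + 4 + 6) - 28) = 7*sqrt(11 - 28) = 7*sqrt(-17) = 7*(I*sqrt(17)) = 7*I*sqrt(17))
2149 - q(-65) = 2149 - 7*I*sqrt(17)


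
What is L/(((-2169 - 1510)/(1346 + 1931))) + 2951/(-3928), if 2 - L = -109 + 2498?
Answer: 30714740943/14451112 ≈ 2125.4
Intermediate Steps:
L = -2387 (L = 2 - (-109 + 2498) = 2 - 1*2389 = 2 - 2389 = -2387)
L/(((-2169 - 1510)/(1346 + 1931))) + 2951/(-3928) = -2387*(1346 + 1931)/(-2169 - 1510) + 2951/(-3928) = -2387/((-3679/3277)) + 2951*(-1/3928) = -2387/((-3679*1/3277)) - 2951/3928 = -2387/(-3679/3277) - 2951/3928 = -2387*(-3277/3679) - 2951/3928 = 7822199/3679 - 2951/3928 = 30714740943/14451112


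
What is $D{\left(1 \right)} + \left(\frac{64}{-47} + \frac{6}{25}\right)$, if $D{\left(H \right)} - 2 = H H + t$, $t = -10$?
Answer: $- \frac{9543}{1175} \approx -8.1217$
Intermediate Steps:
$D{\left(H \right)} = -8 + H^{2}$ ($D{\left(H \right)} = 2 + \left(H H - 10\right) = 2 + \left(H^{2} - 10\right) = 2 + \left(-10 + H^{2}\right) = -8 + H^{2}$)
$D{\left(1 \right)} + \left(\frac{64}{-47} + \frac{6}{25}\right) = \left(-8 + 1^{2}\right) + \left(\frac{64}{-47} + \frac{6}{25}\right) = \left(-8 + 1\right) + \left(64 \left(- \frac{1}{47}\right) + 6 \cdot \frac{1}{25}\right) = -7 + \left(- \frac{64}{47} + \frac{6}{25}\right) = -7 - \frac{1318}{1175} = - \frac{9543}{1175}$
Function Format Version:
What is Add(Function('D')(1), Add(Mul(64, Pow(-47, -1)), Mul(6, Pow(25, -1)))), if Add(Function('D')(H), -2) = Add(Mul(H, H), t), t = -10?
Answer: Rational(-9543, 1175) ≈ -8.1217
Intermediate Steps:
Function('D')(H) = Add(-8, Pow(H, 2)) (Function('D')(H) = Add(2, Add(Mul(H, H), -10)) = Add(2, Add(Pow(H, 2), -10)) = Add(2, Add(-10, Pow(H, 2))) = Add(-8, Pow(H, 2)))
Add(Function('D')(1), Add(Mul(64, Pow(-47, -1)), Mul(6, Pow(25, -1)))) = Add(Add(-8, Pow(1, 2)), Add(Mul(64, Pow(-47, -1)), Mul(6, Pow(25, -1)))) = Add(Add(-8, 1), Add(Mul(64, Rational(-1, 47)), Mul(6, Rational(1, 25)))) = Add(-7, Add(Rational(-64, 47), Rational(6, 25))) = Add(-7, Rational(-1318, 1175)) = Rational(-9543, 1175)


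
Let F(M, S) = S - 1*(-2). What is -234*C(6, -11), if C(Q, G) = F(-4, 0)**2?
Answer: -936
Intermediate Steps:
F(M, S) = 2 + S (F(M, S) = S + 2 = 2 + S)
C(Q, G) = 4 (C(Q, G) = (2 + 0)**2 = 2**2 = 4)
-234*C(6, -11) = -234*4 = -936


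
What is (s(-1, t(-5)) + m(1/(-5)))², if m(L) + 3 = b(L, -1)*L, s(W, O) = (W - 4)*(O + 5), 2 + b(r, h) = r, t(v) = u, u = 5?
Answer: 1726596/625 ≈ 2762.6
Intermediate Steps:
t(v) = 5
b(r, h) = -2 + r
s(W, O) = (-4 + W)*(5 + O)
m(L) = -3 + L*(-2 + L) (m(L) = -3 + (-2 + L)*L = -3 + L*(-2 + L))
(s(-1, t(-5)) + m(1/(-5)))² = ((-20 - 4*5 + 5*(-1) + 5*(-1)) + (-3 + (-2 + 1/(-5))/(-5)))² = ((-20 - 20 - 5 - 5) + (-3 - (-2 - ⅕)/5))² = (-50 + (-3 - ⅕*(-11/5)))² = (-50 + (-3 + 11/25))² = (-50 - 64/25)² = (-1314/25)² = 1726596/625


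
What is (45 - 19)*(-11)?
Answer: -286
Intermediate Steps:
(45 - 19)*(-11) = 26*(-11) = -286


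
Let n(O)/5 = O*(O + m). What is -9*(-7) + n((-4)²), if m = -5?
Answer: 943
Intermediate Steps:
n(O) = 5*O*(-5 + O) (n(O) = 5*(O*(O - 5)) = 5*(O*(-5 + O)) = 5*O*(-5 + O))
-9*(-7) + n((-4)²) = -9*(-7) + 5*(-4)²*(-5 + (-4)²) = 63 + 5*16*(-5 + 16) = 63 + 5*16*11 = 63 + 880 = 943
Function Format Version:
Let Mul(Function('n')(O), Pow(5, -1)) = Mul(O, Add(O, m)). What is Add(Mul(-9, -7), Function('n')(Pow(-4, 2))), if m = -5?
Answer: 943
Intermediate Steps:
Function('n')(O) = Mul(5, O, Add(-5, O)) (Function('n')(O) = Mul(5, Mul(O, Add(O, -5))) = Mul(5, Mul(O, Add(-5, O))) = Mul(5, O, Add(-5, O)))
Add(Mul(-9, -7), Function('n')(Pow(-4, 2))) = Add(Mul(-9, -7), Mul(5, Pow(-4, 2), Add(-5, Pow(-4, 2)))) = Add(63, Mul(5, 16, Add(-5, 16))) = Add(63, Mul(5, 16, 11)) = Add(63, 880) = 943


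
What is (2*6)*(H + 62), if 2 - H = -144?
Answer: 2496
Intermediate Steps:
H = 146 (H = 2 - 1*(-144) = 2 + 144 = 146)
(2*6)*(H + 62) = (2*6)*(146 + 62) = 12*208 = 2496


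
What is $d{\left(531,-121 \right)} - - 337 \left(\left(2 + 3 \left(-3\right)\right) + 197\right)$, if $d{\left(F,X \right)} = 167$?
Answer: $64197$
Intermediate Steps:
$d{\left(531,-121 \right)} - - 337 \left(\left(2 + 3 \left(-3\right)\right) + 197\right) = 167 - - 337 \left(\left(2 + 3 \left(-3\right)\right) + 197\right) = 167 - - 337 \left(\left(2 - 9\right) + 197\right) = 167 - - 337 \left(-7 + 197\right) = 167 - \left(-337\right) 190 = 167 - -64030 = 167 + 64030 = 64197$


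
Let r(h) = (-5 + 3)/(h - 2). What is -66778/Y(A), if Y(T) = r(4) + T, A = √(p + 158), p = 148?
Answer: -66778/305 - 200334*√34/305 ≈ -4048.9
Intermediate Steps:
r(h) = -2/(-2 + h)
A = 3*√34 (A = √(148 + 158) = √306 = 3*√34 ≈ 17.493)
Y(T) = -1 + T (Y(T) = -2/(-2 + 4) + T = -2/2 + T = -2*½ + T = -1 + T)
-66778/Y(A) = -66778/(-1 + 3*√34)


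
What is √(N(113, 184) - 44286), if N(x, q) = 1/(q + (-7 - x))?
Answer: I*√2834303/8 ≈ 210.44*I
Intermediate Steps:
N(x, q) = 1/(-7 + q - x)
√(N(113, 184) - 44286) = √(-1/(7 + 113 - 1*184) - 44286) = √(-1/(7 + 113 - 184) - 44286) = √(-1/(-64) - 44286) = √(-1*(-1/64) - 44286) = √(1/64 - 44286) = √(-2834303/64) = I*√2834303/8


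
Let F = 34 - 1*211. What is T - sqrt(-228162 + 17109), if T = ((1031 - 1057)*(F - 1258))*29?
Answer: 1081990 - I*sqrt(211053) ≈ 1.082e+6 - 459.41*I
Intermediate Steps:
F = -177 (F = 34 - 211 = -177)
T = 1081990 (T = ((1031 - 1057)*(-177 - 1258))*29 = -26*(-1435)*29 = 37310*29 = 1081990)
T - sqrt(-228162 + 17109) = 1081990 - sqrt(-228162 + 17109) = 1081990 - sqrt(-211053) = 1081990 - I*sqrt(211053)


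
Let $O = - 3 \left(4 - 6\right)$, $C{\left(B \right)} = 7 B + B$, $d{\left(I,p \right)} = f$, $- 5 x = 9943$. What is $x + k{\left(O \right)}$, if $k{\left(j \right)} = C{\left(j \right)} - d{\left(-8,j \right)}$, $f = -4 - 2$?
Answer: $- \frac{9673}{5} \approx -1934.6$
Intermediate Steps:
$x = - \frac{9943}{5}$ ($x = \left(- \frac{1}{5}\right) 9943 = - \frac{9943}{5} \approx -1988.6$)
$f = -6$
$d{\left(I,p \right)} = -6$
$C{\left(B \right)} = 8 B$
$O = 6$ ($O = \left(-3\right) \left(-2\right) = 6$)
$k{\left(j \right)} = 6 + 8 j$ ($k{\left(j \right)} = 8 j - -6 = 8 j + 6 = 6 + 8 j$)
$x + k{\left(O \right)} = - \frac{9943}{5} + \left(6 + 8 \cdot 6\right) = - \frac{9943}{5} + \left(6 + 48\right) = - \frac{9943}{5} + 54 = - \frac{9673}{5}$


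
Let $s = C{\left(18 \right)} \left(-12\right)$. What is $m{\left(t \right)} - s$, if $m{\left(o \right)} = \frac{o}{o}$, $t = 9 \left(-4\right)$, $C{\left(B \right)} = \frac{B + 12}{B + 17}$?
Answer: $\frac{79}{7} \approx 11.286$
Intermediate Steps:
$C{\left(B \right)} = \frac{12 + B}{17 + B}$
$t = -36$
$m{\left(o \right)} = 1$
$s = - \frac{72}{7}$ ($s = \frac{12 + 18}{17 + 18} \left(-12\right) = \frac{1}{35} \cdot 30 \left(-12\right) = \frac{6}{7} \left(-12\right) = - \frac{72}{7} \approx -10.286$)
$m{\left(t \right)} - s = 1 - - \frac{72}{7} = 1 + \frac{72}{7} = \frac{79}{7}$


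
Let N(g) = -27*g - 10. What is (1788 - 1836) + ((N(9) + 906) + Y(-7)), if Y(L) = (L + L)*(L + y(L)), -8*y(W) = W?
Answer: 2763/4 ≈ 690.75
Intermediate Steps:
y(W) = -W/8
N(g) = -10 - 27*g
Y(L) = 7*L**2/4 (Y(L) = (L + L)*(L - L/8) = (2*L)*(7*L/8) = 7*L**2/4)
(1788 - 1836) + ((N(9) + 906) + Y(-7)) = (1788 - 1836) + (((-10 - 27*9) + 906) + (7/4)*(-7)**2) = -48 + (((-10 - 243) + 906) + (7/4)*49) = -48 + ((-253 + 906) + 343/4) = -48 + (653 + 343/4) = -48 + 2955/4 = 2763/4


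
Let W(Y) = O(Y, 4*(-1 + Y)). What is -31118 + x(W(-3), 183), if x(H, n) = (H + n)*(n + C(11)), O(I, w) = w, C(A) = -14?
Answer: -2895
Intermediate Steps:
W(Y) = -4 + 4*Y (W(Y) = 4*(-1 + Y) = -4 + 4*Y)
x(H, n) = (-14 + n)*(H + n) (x(H, n) = (H + n)*(n - 14) = (H + n)*(-14 + n) = (-14 + n)*(H + n))
-31118 + x(W(-3), 183) = -31118 + (183**2 - 14*(-4 + 4*(-3)) - 14*183 + (-4 + 4*(-3))*183) = -31118 + (33489 - 14*(-4 - 12) - 2562 + (-4 - 12)*183) = -31118 + (33489 - 14*(-16) - 2562 - 16*183) = -31118 + (33489 + 224 - 2562 - 2928) = -31118 + 28223 = -2895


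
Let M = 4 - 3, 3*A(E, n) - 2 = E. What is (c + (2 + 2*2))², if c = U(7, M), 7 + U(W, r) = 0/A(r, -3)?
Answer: 1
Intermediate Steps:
A(E, n) = ⅔ + E/3
M = 1
U(W, r) = -7 (U(W, r) = -7 + 0/(⅔ + r/3) = -7 + 0 = -7)
c = -7
(c + (2 + 2*2))² = (-7 + (2 + 2*2))² = (-7 + (2 + 4))² = (-7 + 6)² = (-1)² = 1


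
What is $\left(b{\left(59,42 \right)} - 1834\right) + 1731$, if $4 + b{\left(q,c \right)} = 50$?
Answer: $-57$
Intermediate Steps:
$b{\left(q,c \right)} = 46$ ($b{\left(q,c \right)} = -4 + 50 = 46$)
$\left(b{\left(59,42 \right)} - 1834\right) + 1731 = \left(46 - 1834\right) + 1731 = -1788 + 1731 = -57$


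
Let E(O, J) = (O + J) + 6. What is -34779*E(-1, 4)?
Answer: -313011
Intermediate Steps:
E(O, J) = 6 + J + O (E(O, J) = (J + O) + 6 = 6 + J + O)
-34779*E(-1, 4) = -34779*(6 + 4 - 1) = -34779*9 = -313011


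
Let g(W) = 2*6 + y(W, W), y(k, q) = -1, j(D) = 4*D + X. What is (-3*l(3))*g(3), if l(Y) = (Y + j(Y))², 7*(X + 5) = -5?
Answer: -139425/49 ≈ -2845.4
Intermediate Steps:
X = -40/7 (X = -5 + (⅐)*(-5) = -5 - 5/7 = -40/7 ≈ -5.7143)
j(D) = -40/7 + 4*D (j(D) = 4*D - 40/7 = -40/7 + 4*D)
g(W) = 11 (g(W) = 2*6 - 1 = 12 - 1 = 11)
l(Y) = (-40/7 + 5*Y)² (l(Y) = (Y + (-40/7 + 4*Y))² = (-40/7 + 5*Y)²)
(-3*l(3))*g(3) = -75*(-8 + 7*3)²/49*11 = -75*(-8 + 21)²/49*11 = -75*13²/49*11 = -75*169/49*11 = -3*4225/49*11 = -12675/49*11 = -139425/49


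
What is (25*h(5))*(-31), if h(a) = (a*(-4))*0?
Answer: 0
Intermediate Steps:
h(a) = 0 (h(a) = -4*a*0 = 0)
(25*h(5))*(-31) = (25*0)*(-31) = 0*(-31) = 0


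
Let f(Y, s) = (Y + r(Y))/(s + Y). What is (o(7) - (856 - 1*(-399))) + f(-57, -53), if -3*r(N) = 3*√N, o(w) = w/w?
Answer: -137883/110 + I*√57/110 ≈ -1253.5 + 0.068635*I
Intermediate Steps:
o(w) = 1
r(N) = -√N
f(Y, s) = (Y - √Y)/(Y + s) (f(Y, s) = (Y - √Y)/(s + Y) = (Y - √Y)/(Y + s))
(o(7) - (856 - 1*(-399))) + f(-57, -53) = (1 - (856 - 1*(-399))) + (-57 - √(-57))/(-57 - 53) = (1 - (856 + 399)) + (-57 - I*√57)/(-110) = (1 - 1*1255) - (-57 - I*√57)/110 = (1 - 1255) + (57/110 + I*√57/110) = -1254 + (57/110 + I*√57/110) = -137883/110 + I*√57/110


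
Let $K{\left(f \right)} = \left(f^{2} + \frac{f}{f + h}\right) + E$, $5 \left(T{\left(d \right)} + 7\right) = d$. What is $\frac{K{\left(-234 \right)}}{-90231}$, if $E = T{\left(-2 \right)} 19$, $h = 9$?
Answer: $- \frac{455137}{751925} \approx -0.6053$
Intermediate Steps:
$T{\left(d \right)} = -7 + \frac{d}{5}$
$E = - \frac{703}{5}$ ($E = \left(-7 + \frac{1}{5} \left(-2\right)\right) 19 = \left(-7 - \frac{2}{5}\right) 19 = \left(- \frac{37}{5}\right) 19 = - \frac{703}{5} \approx -140.6$)
$K{\left(f \right)} = - \frac{703}{5} + f^{2} + \frac{f}{9 + f}$ ($K{\left(f \right)} = \left(f^{2} + \frac{f}{f + 9}\right) - \frac{703}{5} = \left(f^{2} + \frac{f}{9 + f}\right) - \frac{703}{5} = - \frac{703}{5} + f^{2} + \frac{f}{9 + f}$)
$\frac{K{\left(-234 \right)}}{-90231} = \frac{\frac{1}{5} \frac{1}{9 - 234} \left(-6327 - -163332 + 5 \left(-234\right)^{3} + 45 \left(-234\right)^{2}\right)}{-90231} = \frac{-6327 + 163332 + 5 \left(-12812904\right) + 45 \cdot 54756}{5 \left(-225\right)} \left(- \frac{1}{90231}\right) = \frac{1}{5} \left(- \frac{1}{225}\right) \left(-6327 + 163332 - 64064520 + 2464020\right) \left(- \frac{1}{90231}\right) = \frac{1}{5} \left(- \frac{1}{225}\right) \left(-61443495\right) \left(- \frac{1}{90231}\right) = \frac{1365411}{25} \left(- \frac{1}{90231}\right) = - \frac{455137}{751925}$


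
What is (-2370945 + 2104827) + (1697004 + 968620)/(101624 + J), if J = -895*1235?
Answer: -267105568342/1003701 ≈ -2.6612e+5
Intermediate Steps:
J = -1105325
(-2370945 + 2104827) + (1697004 + 968620)/(101624 + J) = (-2370945 + 2104827) + (1697004 + 968620)/(101624 - 1105325) = -266118 + 2665624/(-1003701) = -266118 + 2665624*(-1/1003701) = -266118 - 2665624/1003701 = -267105568342/1003701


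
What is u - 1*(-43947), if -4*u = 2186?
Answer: 86801/2 ≈ 43401.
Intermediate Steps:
u = -1093/2 (u = -1/4*2186 = -1093/2 ≈ -546.50)
u - 1*(-43947) = -1093/2 - 1*(-43947) = -1093/2 + 43947 = 86801/2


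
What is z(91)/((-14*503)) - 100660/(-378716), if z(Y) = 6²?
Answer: 86901743/333364759 ≈ 0.26068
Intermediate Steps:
z(Y) = 36
z(91)/((-14*503)) - 100660/(-378716) = 36/((-14*503)) - 100660/(-378716) = 36/(-7042) - 100660*(-1/378716) = 36*(-1/7042) + 25165/94679 = -18/3521 + 25165/94679 = 86901743/333364759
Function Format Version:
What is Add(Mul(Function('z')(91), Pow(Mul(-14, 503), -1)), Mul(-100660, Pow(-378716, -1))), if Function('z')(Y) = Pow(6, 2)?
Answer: Rational(86901743, 333364759) ≈ 0.26068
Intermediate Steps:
Function('z')(Y) = 36
Add(Mul(Function('z')(91), Pow(Mul(-14, 503), -1)), Mul(-100660, Pow(-378716, -1))) = Add(Mul(36, Pow(Mul(-14, 503), -1)), Mul(-100660, Pow(-378716, -1))) = Add(Mul(36, Pow(-7042, -1)), Mul(-100660, Rational(-1, 378716))) = Add(Mul(36, Rational(-1, 7042)), Rational(25165, 94679)) = Add(Rational(-18, 3521), Rational(25165, 94679)) = Rational(86901743, 333364759)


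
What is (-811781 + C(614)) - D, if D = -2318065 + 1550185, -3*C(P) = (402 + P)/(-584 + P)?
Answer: -1976053/45 ≈ -43912.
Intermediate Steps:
C(P) = -(402 + P)/(3*(-584 + P))
D = -767880
(-811781 + C(614)) - D = (-811781 + (-402 - 1*614)/(3*(-584 + 614))) - 1*(-767880) = (-811781 + (⅓)*(-402 - 614)/30) + 767880 = (-811781 + (⅓)*(1/30)*(-1016)) + 767880 = (-811781 - 508/45) + 767880 = -36530653/45 + 767880 = -1976053/45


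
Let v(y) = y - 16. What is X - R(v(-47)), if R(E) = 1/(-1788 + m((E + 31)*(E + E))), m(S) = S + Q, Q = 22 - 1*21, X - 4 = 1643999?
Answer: 3690786734/2245 ≈ 1.6440e+6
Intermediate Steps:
v(y) = -16 + y
X = 1644003 (X = 4 + 1643999 = 1644003)
Q = 1 (Q = 22 - 21 = 1)
m(S) = 1 + S (m(S) = S + 1 = 1 + S)
R(E) = 1/(-1787 + 2*E*(31 + E)) (R(E) = 1/(-1788 + (1 + (E + 31)*(E + E))) = 1/(-1788 + (1 + (31 + E)*(2*E))) = 1/(-1788 + (1 + 2*E*(31 + E))) = 1/(-1787 + 2*E*(31 + E)))
X - R(v(-47)) = 1644003 - 1/(-1787 + 2*(-16 - 47)*(31 + (-16 - 47))) = 1644003 - 1/(-1787 + 2*(-63)*(31 - 63)) = 1644003 - 1/(-1787 + 2*(-63)*(-32)) = 1644003 - 1/(-1787 + 4032) = 1644003 - 1/2245 = 3690786734/2245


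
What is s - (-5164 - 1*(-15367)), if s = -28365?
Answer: -38568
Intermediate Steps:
s - (-5164 - 1*(-15367)) = -28365 - (-5164 - 1*(-15367)) = -28365 - (-5164 + 15367) = -28365 - 1*10203 = -28365 - 10203 = -38568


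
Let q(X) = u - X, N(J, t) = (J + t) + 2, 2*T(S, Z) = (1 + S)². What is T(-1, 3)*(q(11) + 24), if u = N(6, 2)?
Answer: 0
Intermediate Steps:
T(S, Z) = (1 + S)²/2
N(J, t) = 2 + J + t
u = 10 (u = 2 + 6 + 2 = 10)
q(X) = 10 - X
T(-1, 3)*(q(11) + 24) = ((1 - 1)²/2)*((10 - 1*11) + 24) = ((½)*0²)*((10 - 11) + 24) = ((½)*0)*(-1 + 24) = 0*23 = 0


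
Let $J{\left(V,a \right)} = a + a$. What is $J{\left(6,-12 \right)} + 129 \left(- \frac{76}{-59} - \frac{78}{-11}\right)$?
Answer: $\frac{685926}{649} \approx 1056.9$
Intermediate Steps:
$J{\left(V,a \right)} = 2 a$
$J{\left(6,-12 \right)} + 129 \left(- \frac{76}{-59} - \frac{78}{-11}\right) = 2 \left(-12\right) + 129 \left(- \frac{76}{-59} - \frac{78}{-11}\right) = -24 + 129 \left(\left(-76\right) \left(- \frac{1}{59}\right) - - \frac{78}{11}\right) = -24 + 129 \left(\frac{76}{59} + \frac{78}{11}\right) = -24 + 129 \cdot \frac{5438}{649} = -24 + \frac{701502}{649} = \frac{685926}{649}$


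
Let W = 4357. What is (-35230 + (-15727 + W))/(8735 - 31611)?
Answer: 11650/5719 ≈ 2.0371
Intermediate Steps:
(-35230 + (-15727 + W))/(8735 - 31611) = (-35230 + (-15727 + 4357))/(8735 - 31611) = (-35230 - 11370)/(-22876) = -46600*(-1/22876) = 11650/5719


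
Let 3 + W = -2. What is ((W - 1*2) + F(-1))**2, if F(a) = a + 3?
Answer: 25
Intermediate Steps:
F(a) = 3 + a
W = -5 (W = -3 - 2 = -5)
((W - 1*2) + F(-1))**2 = ((-5 - 1*2) + (3 - 1))**2 = ((-5 - 2) + 2)**2 = (-7 + 2)**2 = (-5)**2 = 25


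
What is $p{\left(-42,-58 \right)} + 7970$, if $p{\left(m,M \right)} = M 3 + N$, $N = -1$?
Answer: $7795$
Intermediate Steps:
$p{\left(m,M \right)} = -1 + 3 M$ ($p{\left(m,M \right)} = M 3 - 1 = 3 M - 1 = -1 + 3 M$)
$p{\left(-42,-58 \right)} + 7970 = \left(-1 + 3 \left(-58\right)\right) + 7970 = \left(-1 - 174\right) + 7970 = -175 + 7970 = 7795$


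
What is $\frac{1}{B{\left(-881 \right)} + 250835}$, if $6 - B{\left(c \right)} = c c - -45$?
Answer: $- \frac{1}{525365} \approx -1.9034 \cdot 10^{-6}$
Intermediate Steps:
$B{\left(c \right)} = -39 - c^{2}$ ($B{\left(c \right)} = 6 - \left(c c - -45\right) = 6 - \left(c^{2} + 45\right) = 6 - \left(45 + c^{2}\right) = -39 - c^{2}$)
$\frac{1}{B{\left(-881 \right)} + 250835} = \frac{1}{\left(-39 - \left(-881\right)^{2}\right) + 250835} = \frac{1}{\left(-39 - 776161\right) + 250835} = \frac{1}{-776200 + 250835} = \frac{1}{-525365} = - \frac{1}{525365}$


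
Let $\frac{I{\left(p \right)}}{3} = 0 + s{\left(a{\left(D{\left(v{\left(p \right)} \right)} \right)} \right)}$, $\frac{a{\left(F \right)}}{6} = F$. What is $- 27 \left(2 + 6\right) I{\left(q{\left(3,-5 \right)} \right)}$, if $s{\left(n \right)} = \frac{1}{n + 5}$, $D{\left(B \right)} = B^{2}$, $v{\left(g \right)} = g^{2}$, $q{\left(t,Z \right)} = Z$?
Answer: $- \frac{648}{3755} \approx -0.17257$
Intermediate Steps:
$a{\left(F \right)} = 6 F$
$s{\left(n \right)} = \frac{1}{5 + n}$
$I{\left(p \right)} = \frac{3}{5 + 6 p^{4}}$ ($I{\left(p \right)} = 3 \left(0 + \frac{1}{5 + 6 \left(p^{2}\right)^{2}}\right) = 3 \left(0 + \frac{1}{5 + 6 p^{4}}\right) = \frac{3}{5 + 6 p^{4}}$)
$- 27 \left(2 + 6\right) I{\left(q{\left(3,-5 \right)} \right)} = - 27 \left(2 + 6\right) \frac{3}{5 + 6 \left(-5\right)^{4}} = \left(-27\right) 8 \frac{3}{5 + 6 \cdot 625} = - 216 \frac{3}{5 + 3750} = - 216 \cdot \frac{3}{3755} = - 216 \cdot 3 \cdot \frac{1}{3755} = \left(-216\right) \frac{3}{3755} = - \frac{648}{3755}$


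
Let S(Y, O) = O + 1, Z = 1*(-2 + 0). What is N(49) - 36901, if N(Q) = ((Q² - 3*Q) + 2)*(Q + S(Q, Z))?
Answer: 71387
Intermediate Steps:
Z = -2 (Z = 1*(-2) = -2)
S(Y, O) = 1 + O
N(Q) = (-1 + Q)*(2 + Q² - 3*Q) (N(Q) = ((Q² - 3*Q) + 2)*(Q + (1 - 2)) = (2 + Q² - 3*Q)*(Q - 1) = (2 + Q² - 3*Q)*(-1 + Q) = (-1 + Q)*(2 + Q² - 3*Q))
N(49) - 36901 = (-2 + 49³ - 4*49² + 5*49) - 36901 = (-2 + 117649 - 4*2401 + 245) - 36901 = (-2 + 117649 - 9604 + 245) - 36901 = 108288 - 36901 = 71387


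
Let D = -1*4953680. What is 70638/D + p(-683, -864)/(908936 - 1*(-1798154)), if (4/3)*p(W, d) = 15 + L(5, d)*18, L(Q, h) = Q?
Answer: -1192708257/83812859945 ≈ -0.014231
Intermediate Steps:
p(W, d) = 315/4 (p(W, d) = 3*(15 + 5*18)/4 = 3*(15 + 90)/4 = (¾)*105 = 315/4)
D = -4953680
70638/D + p(-683, -864)/(908936 - 1*(-1798154)) = 70638/(-4953680) + 315/(4*(908936 - 1*(-1798154))) = 70638*(-1/4953680) + 315/(4*(908936 + 1798154)) = -35319/2476840 + (315/4)/2707090 = -35319/2476840 + (315/4)*(1/2707090) = -35319/2476840 + 63/2165672 = -1192708257/83812859945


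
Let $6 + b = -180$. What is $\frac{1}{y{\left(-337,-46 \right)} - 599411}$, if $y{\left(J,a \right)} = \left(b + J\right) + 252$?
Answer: $- \frac{1}{599682} \approx -1.6676 \cdot 10^{-6}$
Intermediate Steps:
$b = -186$ ($b = -6 - 180 = -186$)
$y{\left(J,a \right)} = 66 + J$ ($y{\left(J,a \right)} = \left(-186 + J\right) + 252 = 66 + J$)
$\frac{1}{y{\left(-337,-46 \right)} - 599411} = \frac{1}{\left(66 - 337\right) - 599411} = \frac{1}{-271 - 599411} = \frac{1}{-599682} = - \frac{1}{599682}$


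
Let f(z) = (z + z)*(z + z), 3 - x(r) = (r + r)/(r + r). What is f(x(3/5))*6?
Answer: 96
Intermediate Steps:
x(r) = 2 (x(r) = 3 - (r + r)/(r + r) = 3 - 2*r/(2*r) = 3 - 2*r*1/(2*r) = 3 - 1*1 = 3 - 1 = 2)
f(z) = 4*z² (f(z) = (2*z)*(2*z) = 4*z²)
f(x(3/5))*6 = (4*2²)*6 = (4*4)*6 = 16*6 = 96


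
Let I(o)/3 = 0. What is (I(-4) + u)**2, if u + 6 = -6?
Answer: 144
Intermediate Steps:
u = -12 (u = -6 - 6 = -12)
I(o) = 0 (I(o) = 3*0 = 0)
(I(-4) + u)**2 = (0 - 12)**2 = (-12)**2 = 144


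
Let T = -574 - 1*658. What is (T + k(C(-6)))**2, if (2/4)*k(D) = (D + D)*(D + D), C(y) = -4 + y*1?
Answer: 186624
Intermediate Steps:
T = -1232 (T = -574 - 658 = -1232)
C(y) = -4 + y
k(D) = 8*D**2 (k(D) = 2*((D + D)*(D + D)) = 2*((2*D)*(2*D)) = 2*(4*D**2) = 8*D**2)
(T + k(C(-6)))**2 = (-1232 + 8*(-4 - 6)**2)**2 = (-1232 + 8*(-10)**2)**2 = (-1232 + 8*100)**2 = (-1232 + 800)**2 = (-432)**2 = 186624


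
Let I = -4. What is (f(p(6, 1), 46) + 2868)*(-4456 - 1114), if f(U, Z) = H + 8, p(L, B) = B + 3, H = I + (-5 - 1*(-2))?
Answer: -15980330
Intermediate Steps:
H = -7 (H = -4 + (-5 - 1*(-2)) = -4 + (-5 + 2) = -4 - 3 = -7)
p(L, B) = 3 + B
f(U, Z) = 1 (f(U, Z) = -7 + 8 = 1)
(f(p(6, 1), 46) + 2868)*(-4456 - 1114) = (1 + 2868)*(-4456 - 1114) = 2869*(-5570) = -15980330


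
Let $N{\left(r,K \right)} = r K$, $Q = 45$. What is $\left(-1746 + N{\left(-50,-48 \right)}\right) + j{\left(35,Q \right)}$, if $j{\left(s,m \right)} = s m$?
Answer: $2229$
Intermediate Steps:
$j{\left(s,m \right)} = m s$
$N{\left(r,K \right)} = K r$
$\left(-1746 + N{\left(-50,-48 \right)}\right) + j{\left(35,Q \right)} = \left(-1746 - -2400\right) + 45 \cdot 35 = \left(-1746 + 2400\right) + 1575 = 654 + 1575 = 2229$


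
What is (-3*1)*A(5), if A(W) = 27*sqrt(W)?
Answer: -81*sqrt(5) ≈ -181.12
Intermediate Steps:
(-3*1)*A(5) = (-3*1)*(27*sqrt(5)) = -81*sqrt(5)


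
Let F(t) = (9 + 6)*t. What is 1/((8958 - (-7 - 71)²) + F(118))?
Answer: 1/4644 ≈ 0.00021533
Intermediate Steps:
F(t) = 15*t
1/((8958 - (-7 - 71)²) + F(118)) = 1/((8958 - (-7 - 71)²) + 15*118) = 1/((8958 - 1*(-78)²) + 1770) = 1/((8958 - 1*6084) + 1770) = 1/((8958 - 6084) + 1770) = 1/(2874 + 1770) = 1/4644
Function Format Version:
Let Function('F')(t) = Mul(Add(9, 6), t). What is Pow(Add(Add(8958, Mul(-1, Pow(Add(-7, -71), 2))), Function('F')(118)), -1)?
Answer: Rational(1, 4644) ≈ 0.00021533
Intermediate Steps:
Function('F')(t) = Mul(15, t)
Pow(Add(Add(8958, Mul(-1, Pow(Add(-7, -71), 2))), Function('F')(118)), -1) = Pow(Add(Add(8958, Mul(-1, Pow(Add(-7, -71), 2))), Mul(15, 118)), -1) = Pow(Add(Add(8958, Mul(-1, Pow(-78, 2))), 1770), -1) = Pow(Add(Add(8958, Mul(-1, 6084)), 1770), -1) = Pow(Add(Add(8958, -6084), 1770), -1) = Pow(Add(2874, 1770), -1) = Pow(4644, -1) = Rational(1, 4644)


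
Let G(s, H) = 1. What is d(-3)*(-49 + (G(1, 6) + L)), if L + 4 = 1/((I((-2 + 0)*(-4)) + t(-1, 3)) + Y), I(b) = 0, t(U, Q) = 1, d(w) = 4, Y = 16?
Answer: -3532/17 ≈ -207.76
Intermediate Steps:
L = -67/17 (L = -4 + 1/((0 + 1) + 16) = -4 + 1/(1 + 16) = -4 + 1/17 = -67/17 ≈ -3.9412)
d(-3)*(-49 + (G(1, 6) + L)) = 4*(-49 + (1 - 67/17)) = 4*(-49 - 50/17) = 4*(-883/17) = -3532/17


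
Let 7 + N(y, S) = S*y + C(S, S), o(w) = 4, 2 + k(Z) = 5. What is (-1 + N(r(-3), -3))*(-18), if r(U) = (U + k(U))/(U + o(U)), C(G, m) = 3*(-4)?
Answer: 360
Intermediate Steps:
k(Z) = 3 (k(Z) = -2 + 5 = 3)
C(G, m) = -12
r(U) = (3 + U)/(4 + U) (r(U) = (U + 3)/(U + 4) = (3 + U)/(4 + U))
N(y, S) = -19 + S*y (N(y, S) = -7 + (S*y - 12) = -7 + (-12 + S*y) = -19 + S*y)
(-1 + N(r(-3), -3))*(-18) = (-1 + (-19 - 3*(3 - 3)/(4 - 3)))*(-18) = (-1 + (-19 - 3*0/1))*(-18) = (-1 + (-19 - 3*0))*(-18) = (-1 + (-19 + 0))*(-18) = (-1 - 19)*(-18) = -20*(-18) = 360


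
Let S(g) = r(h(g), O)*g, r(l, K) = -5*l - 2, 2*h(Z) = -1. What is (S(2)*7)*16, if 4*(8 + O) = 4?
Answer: 112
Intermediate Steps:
O = -7 (O = -8 + (1/4)*4 = -8 + 1 = -7)
h(Z) = -1/2 (h(Z) = (1/2)*(-1) = -1/2)
r(l, K) = -2 - 5*l
S(g) = g/2 (S(g) = (-2 - 5*(-1/2))*g = (-2 + 5/2)*g = g/2)
(S(2)*7)*16 = (((1/2)*2)*7)*16 = (1*7)*16 = 7*16 = 112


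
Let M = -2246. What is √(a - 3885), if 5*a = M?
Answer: I*√108355/5 ≈ 65.835*I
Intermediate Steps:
a = -2246/5 (a = (⅕)*(-2246) = -2246/5 ≈ -449.20)
√(a - 3885) = √(-2246/5 - 3885) = √(-21671/5) = I*√108355/5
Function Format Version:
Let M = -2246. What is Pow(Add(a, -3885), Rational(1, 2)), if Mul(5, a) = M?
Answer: Mul(Rational(1, 5), I, Pow(108355, Rational(1, 2))) ≈ Mul(65.835, I)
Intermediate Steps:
a = Rational(-2246, 5) (a = Mul(Rational(1, 5), -2246) = Rational(-2246, 5) ≈ -449.20)
Pow(Add(a, -3885), Rational(1, 2)) = Pow(Add(Rational(-2246, 5), -3885), Rational(1, 2)) = Pow(Rational(-21671, 5), Rational(1, 2)) = Mul(Rational(1, 5), I, Pow(108355, Rational(1, 2)))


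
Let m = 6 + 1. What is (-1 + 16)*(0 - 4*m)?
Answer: -420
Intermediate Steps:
m = 7
(-1 + 16)*(0 - 4*m) = (-1 + 16)*(0 - 4*7) = 15*(0 - 28) = 15*(-28) = -420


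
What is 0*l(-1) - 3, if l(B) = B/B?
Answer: -3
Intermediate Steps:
l(B) = 1
0*l(-1) - 3 = 0*1 - 3 = 0 - 3 = -3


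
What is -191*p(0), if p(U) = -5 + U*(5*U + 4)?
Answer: 955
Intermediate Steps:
p(U) = -5 + U*(4 + 5*U)
-191*p(0) = -191*(-5 + 4*0 + 5*0²) = -191*(-5 + 0 + 5*0) = -191*(-5 + 0 + 0) = -191*(-5) = 955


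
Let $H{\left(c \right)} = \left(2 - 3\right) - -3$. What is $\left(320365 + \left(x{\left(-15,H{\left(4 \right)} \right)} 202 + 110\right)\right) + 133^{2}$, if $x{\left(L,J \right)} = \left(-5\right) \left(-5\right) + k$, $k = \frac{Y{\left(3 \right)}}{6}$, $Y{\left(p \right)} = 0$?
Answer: $343214$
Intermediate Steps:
$k = 0$ ($k = \frac{0}{6} = 0 \cdot \frac{1}{6} = 0$)
$H{\left(c \right)} = 2$ ($H{\left(c \right)} = -1 + 3 = 2$)
$x{\left(L,J \right)} = 25$ ($x{\left(L,J \right)} = \left(-5\right) \left(-5\right) + 0 = 25 + 0 = 25$)
$\left(320365 + \left(x{\left(-15,H{\left(4 \right)} \right)} 202 + 110\right)\right) + 133^{2} = \left(320365 + \left(25 \cdot 202 + 110\right)\right) + 133^{2} = \left(320365 + \left(5050 + 110\right)\right) + 17689 = \left(320365 + 5160\right) + 17689 = 325525 + 17689 = 343214$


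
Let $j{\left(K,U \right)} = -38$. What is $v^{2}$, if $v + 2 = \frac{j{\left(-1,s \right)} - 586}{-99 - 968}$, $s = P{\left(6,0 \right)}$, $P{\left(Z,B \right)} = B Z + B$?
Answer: $\frac{2280100}{1138489} \approx 2.0027$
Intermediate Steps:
$P{\left(Z,B \right)} = B + B Z$
$s = 0$ ($s = 0 \left(1 + 6\right) = 0 \cdot 7 = 0$)
$v = - \frac{1510}{1067}$ ($v = -2 + \frac{-38 - 586}{-99 - 968} = -2 - \frac{624}{-1067} = -2 - - \frac{624}{1067} = -2 + \frac{624}{1067} = - \frac{1510}{1067} \approx -1.4152$)
$v^{2} = \left(- \frac{1510}{1067}\right)^{2} = \frac{2280100}{1138489}$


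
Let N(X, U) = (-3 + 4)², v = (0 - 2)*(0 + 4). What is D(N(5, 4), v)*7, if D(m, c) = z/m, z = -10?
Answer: -70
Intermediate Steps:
v = -8 (v = -2*4 = -8)
N(X, U) = 1 (N(X, U) = 1² = 1)
D(m, c) = -10/m
D(N(5, 4), v)*7 = -10/1*7 = -10*1*7 = -10*7 = -70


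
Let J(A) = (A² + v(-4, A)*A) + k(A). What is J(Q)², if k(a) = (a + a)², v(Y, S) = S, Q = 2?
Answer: 576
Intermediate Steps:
k(a) = 4*a² (k(a) = (2*a)² = 4*a²)
J(A) = 6*A² (J(A) = (A² + A*A) + 4*A² = (A² + A²) + 4*A² = 2*A² + 4*A² = 6*A²)
J(Q)² = (6*2²)² = (6*4)² = 24² = 576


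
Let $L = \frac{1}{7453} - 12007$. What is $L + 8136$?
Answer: $- \frac{28850562}{7453} \approx -3871.0$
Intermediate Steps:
$L = - \frac{89488170}{7453}$ ($L = \frac{1}{7453} - 12007 = - \frac{89488170}{7453} \approx -12007.0$)
$L + 8136 = - \frac{89488170}{7453} + 8136 = - \frac{28850562}{7453}$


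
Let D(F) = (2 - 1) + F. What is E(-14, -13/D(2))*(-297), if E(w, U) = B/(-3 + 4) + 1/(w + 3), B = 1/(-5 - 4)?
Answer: 60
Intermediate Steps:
B = -⅑ (B = 1/(-9) = -⅑ ≈ -0.11111)
D(F) = 1 + F
E(w, U) = -⅑ + 1/(3 + w) (E(w, U) = -1/(9*(-3 + 4)) + 1/(w + 3) = -⅑/1 + 1/(3 + w) = -⅑*1 + 1/(3 + w) = -⅑ + 1/(3 + w))
E(-14, -13/D(2))*(-297) = ((6 - 1*(-14))/(9*(3 - 14)))*(-297) = ((⅑)*(6 + 14)/(-11))*(-297) = ((⅑)*(-1/11)*20)*(-297) = -20/99*(-297) = 60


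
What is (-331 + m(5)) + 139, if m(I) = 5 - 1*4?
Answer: -191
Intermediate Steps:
m(I) = 1 (m(I) = 5 - 4 = 1)
(-331 + m(5)) + 139 = (-331 + 1) + 139 = -330 + 139 = -191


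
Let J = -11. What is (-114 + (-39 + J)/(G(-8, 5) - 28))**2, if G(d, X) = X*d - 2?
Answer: 628849/49 ≈ 12834.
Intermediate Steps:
G(d, X) = -2 + X*d
(-114 + (-39 + J)/(G(-8, 5) - 28))**2 = (-114 + (-39 - 11)/((-2 + 5*(-8)) - 28))**2 = (-114 - 50/((-2 - 40) - 28))**2 = (-114 - 50/(-42 - 28))**2 = (-114 - 50/(-70))**2 = (-114 - 50*(-1/70))**2 = (-114 + 5/7)**2 = (-793/7)**2 = 628849/49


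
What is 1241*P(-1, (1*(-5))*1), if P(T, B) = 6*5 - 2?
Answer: 34748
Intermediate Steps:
P(T, B) = 28 (P(T, B) = 30 - 2 = 28)
1241*P(-1, (1*(-5))*1) = 1241*28 = 34748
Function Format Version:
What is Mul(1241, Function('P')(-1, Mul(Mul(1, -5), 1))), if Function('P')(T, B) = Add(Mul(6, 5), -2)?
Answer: 34748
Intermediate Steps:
Function('P')(T, B) = 28 (Function('P')(T, B) = Add(30, -2) = 28)
Mul(1241, Function('P')(-1, Mul(Mul(1, -5), 1))) = Mul(1241, 28) = 34748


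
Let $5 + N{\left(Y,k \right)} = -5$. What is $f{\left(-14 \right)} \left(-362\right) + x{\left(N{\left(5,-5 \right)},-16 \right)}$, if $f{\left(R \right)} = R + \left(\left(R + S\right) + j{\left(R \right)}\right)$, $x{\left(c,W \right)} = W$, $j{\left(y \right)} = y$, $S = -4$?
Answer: $16636$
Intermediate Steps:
$N{\left(Y,k \right)} = -10$ ($N{\left(Y,k \right)} = -5 - 5 = -10$)
$f{\left(R \right)} = -4 + 3 R$ ($f{\left(R \right)} = R + \left(\left(R - 4\right) + R\right) = R + \left(\left(-4 + R\right) + R\right) = R + \left(-4 + 2 R\right) = -4 + 3 R$)
$f{\left(-14 \right)} \left(-362\right) + x{\left(N{\left(5,-5 \right)},-16 \right)} = \left(-4 + 3 \left(-14\right)\right) \left(-362\right) - 16 = \left(-4 - 42\right) \left(-362\right) - 16 = \left(-46\right) \left(-362\right) - 16 = 16652 - 16 = 16636$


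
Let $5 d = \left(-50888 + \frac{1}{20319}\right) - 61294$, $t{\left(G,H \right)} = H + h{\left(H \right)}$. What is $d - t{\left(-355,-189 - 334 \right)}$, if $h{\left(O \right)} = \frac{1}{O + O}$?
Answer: $- \frac{2328701196517}{106268370} \approx -21913.0$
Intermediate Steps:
$h{\left(O \right)} = \frac{1}{2 O}$
$t{\left(G,H \right)} = H + \frac{1}{2 H}$
$d = - \frac{2279426057}{101595}$ ($d = \frac{\left(-50888 + \frac{1}{20319}\right) - 61294}{5} = \frac{- \frac{1033993271}{20319} - 61294}{5} = \frac{1}{5} \left(- \frac{2279426057}{20319}\right) = - \frac{2279426057}{101595} \approx -22436.0$)
$d - t{\left(-355,-189 - 334 \right)} = - \frac{2279426057}{101595} - \left(\left(-189 - 334\right) + \frac{1}{2 \left(-189 - 334\right)}\right) = - \frac{2279426057}{101595} - \left(-523 + \frac{1}{2 \left(-523\right)}\right) = - \frac{2279426057}{101595} - \left(-523 + \frac{1}{2} \left(- \frac{1}{523}\right)\right) = - \frac{2279426057}{101595} - \left(-523 - \frac{1}{1046}\right) = - \frac{2279426057}{101595} - - \frac{547059}{1046} = - \frac{2279426057}{101595} + \frac{547059}{1046} = - \frac{2328701196517}{106268370}$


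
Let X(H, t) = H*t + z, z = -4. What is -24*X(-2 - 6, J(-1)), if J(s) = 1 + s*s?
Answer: 480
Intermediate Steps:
J(s) = 1 + s²
X(H, t) = -4 + H*t (X(H, t) = H*t - 4 = -4 + H*t)
-24*X(-2 - 6, J(-1)) = -24*(-4 + (-2 - 6)*(1 + (-1)²)) = -24*(-4 - 8*(1 + 1)) = -24*(-4 - 8*2) = -24*(-4 - 16) = -24*(-20) = 480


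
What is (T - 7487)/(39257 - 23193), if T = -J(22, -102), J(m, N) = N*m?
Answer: -5243/16064 ≈ -0.32638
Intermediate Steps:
T = 2244 (T = -(-102)*22 = -1*(-2244) = 2244)
(T - 7487)/(39257 - 23193) = (2244 - 7487)/(39257 - 23193) = -5243/16064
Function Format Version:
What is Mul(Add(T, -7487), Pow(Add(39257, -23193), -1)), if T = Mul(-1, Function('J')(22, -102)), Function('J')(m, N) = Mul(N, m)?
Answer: Rational(-5243, 16064) ≈ -0.32638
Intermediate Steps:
T = 2244 (T = Mul(-1, Mul(-102, 22)) = Mul(-1, -2244) = 2244)
Mul(Add(T, -7487), Pow(Add(39257, -23193), -1)) = Mul(Add(2244, -7487), Pow(Add(39257, -23193), -1)) = Mul(-5243, Pow(16064, -1)) = Mul(-5243, Rational(1, 16064)) = Rational(-5243, 16064)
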